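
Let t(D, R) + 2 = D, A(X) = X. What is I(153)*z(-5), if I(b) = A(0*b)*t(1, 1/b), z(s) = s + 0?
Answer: 0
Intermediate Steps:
z(s) = s
t(D, R) = -2 + D
I(b) = 0 (I(b) = (0*b)*(-2 + 1) = 0*(-1) = 0)
I(153)*z(-5) = 0*(-5) = 0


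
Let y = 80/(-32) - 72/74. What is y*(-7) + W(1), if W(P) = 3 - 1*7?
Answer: 1503/74 ≈ 20.311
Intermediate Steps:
W(P) = -4 (W(P) = 3 - 7 = -4)
y = -257/74 (y = 80*(-1/32) - 72*1/74 = -5/2 - 36/37 = -257/74 ≈ -3.4730)
y*(-7) + W(1) = -257/74*(-7) - 4 = 1799/74 - 4 = 1503/74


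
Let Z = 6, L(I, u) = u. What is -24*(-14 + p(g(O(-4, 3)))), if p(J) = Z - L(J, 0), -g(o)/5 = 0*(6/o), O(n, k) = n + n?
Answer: 192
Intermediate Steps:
O(n, k) = 2*n
g(o) = 0 (g(o) = -0*6/o = -5*0 = 0)
p(J) = 6 (p(J) = 6 - 1*0 = 6 + 0 = 6)
-24*(-14 + p(g(O(-4, 3)))) = -24*(-14 + 6) = -24*(-8) = 192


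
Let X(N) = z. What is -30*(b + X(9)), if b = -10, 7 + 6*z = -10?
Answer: 385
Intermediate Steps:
z = -17/6 (z = -7/6 + (1/6)*(-10) = -7/6 - 5/3 = -17/6 ≈ -2.8333)
X(N) = -17/6
-30*(b + X(9)) = -30*(-10 - 17/6) = -30*(-77/6) = 385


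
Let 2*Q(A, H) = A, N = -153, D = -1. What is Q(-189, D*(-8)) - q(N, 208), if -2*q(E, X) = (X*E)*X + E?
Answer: -3309867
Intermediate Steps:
q(E, X) = -E/2 - E*X**2/2 (q(E, X) = -((X*E)*X + E)/2 = -((E*X)*X + E)/2 = -(E*X**2 + E)/2 = -(E + E*X**2)/2 = -E/2 - E*X**2/2)
Q(A, H) = A/2
Q(-189, D*(-8)) - q(N, 208) = (1/2)*(-189) - (-1)*(-153)*(1 + 208**2)/2 = -189/2 - (-1)*(-153)*(1 + 43264)/2 = -189/2 - (-1)*(-153)*43265/2 = -189/2 - 1*6619545/2 = -189/2 - 6619545/2 = -3309867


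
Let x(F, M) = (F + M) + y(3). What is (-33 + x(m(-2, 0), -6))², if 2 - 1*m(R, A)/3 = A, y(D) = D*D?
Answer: 576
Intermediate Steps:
y(D) = D²
m(R, A) = 6 - 3*A
x(F, M) = 9 + F + M (x(F, M) = (F + M) + 3² = (F + M) + 9 = 9 + F + M)
(-33 + x(m(-2, 0), -6))² = (-33 + (9 + (6 - 3*0) - 6))² = (-33 + (9 + (6 + 0) - 6))² = (-33 + (9 + 6 - 6))² = (-33 + 9)² = (-24)² = 576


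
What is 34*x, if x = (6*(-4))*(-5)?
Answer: 4080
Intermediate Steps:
x = 120 (x = -24*(-5) = 120)
34*x = 34*120 = 4080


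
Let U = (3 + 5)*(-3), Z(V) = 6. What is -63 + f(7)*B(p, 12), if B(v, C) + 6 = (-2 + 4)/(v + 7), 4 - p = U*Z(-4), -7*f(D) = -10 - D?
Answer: -84131/1085 ≈ -77.540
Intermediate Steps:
f(D) = 10/7 + D/7 (f(D) = -(-10 - D)/7 = 10/7 + D/7)
U = -24 (U = 8*(-3) = -24)
p = 148 (p = 4 - (-24)*6 = 4 - 1*(-144) = 4 + 144 = 148)
B(v, C) = -6 + 2/(7 + v) (B(v, C) = -6 + (-2 + 4)/(v + 7) = -6 + 2/(7 + v))
-63 + f(7)*B(p, 12) = -63 + (10/7 + (⅐)*7)*(2*(-20 - 3*148)/(7 + 148)) = -63 + (10/7 + 1)*(2*(-20 - 444)/155) = -63 + 17*(2*(1/155)*(-464))/7 = -63 + (17/7)*(-928/155) = -63 - 15776/1085 = -84131/1085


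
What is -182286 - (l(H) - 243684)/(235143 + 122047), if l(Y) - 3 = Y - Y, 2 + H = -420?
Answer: -65110492659/357190 ≈ -1.8229e+5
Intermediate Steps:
H = -422 (H = -2 - 420 = -422)
l(Y) = 3 (l(Y) = 3 + (Y - Y) = 3 + 0 = 3)
-182286 - (l(H) - 243684)/(235143 + 122047) = -182286 - (3 - 243684)/(235143 + 122047) = -182286 - (-243681)/357190 = -182286 - 1*(-243681/357190) = -182286 + 243681/357190 = -65110492659/357190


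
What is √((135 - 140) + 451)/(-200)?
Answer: -√446/200 ≈ -0.10559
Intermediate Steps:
√((135 - 140) + 451)/(-200) = √(-5 + 451)*(-1/200) = √446*(-1/200) = -√446/200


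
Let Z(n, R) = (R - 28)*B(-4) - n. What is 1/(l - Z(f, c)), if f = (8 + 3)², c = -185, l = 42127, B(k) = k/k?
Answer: 1/42461 ≈ 2.3551e-5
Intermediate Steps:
B(k) = 1
f = 121 (f = 11² = 121)
Z(n, R) = -28 + R - n (Z(n, R) = (R - 28)*1 - n = (-28 + R)*1 - n = (-28 + R) - n = -28 + R - n)
1/(l - Z(f, c)) = 1/(42127 - (-28 - 185 - 1*121)) = 1/(42127 - (-28 - 185 - 121)) = 1/(42127 - 1*(-334)) = 1/(42127 + 334) = 1/42461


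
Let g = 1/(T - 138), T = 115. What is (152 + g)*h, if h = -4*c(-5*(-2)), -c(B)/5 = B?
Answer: 699000/23 ≈ 30391.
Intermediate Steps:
c(B) = -5*B
g = -1/23 (g = 1/(115 - 138) = 1/(-23) = -1/23 ≈ -0.043478)
h = 200 (h = -(-20)*(-5*(-2)) = -(-20)*10 = -4*(-50) = 200)
(152 + g)*h = (152 - 1/23)*200 = (3495/23)*200 = 699000/23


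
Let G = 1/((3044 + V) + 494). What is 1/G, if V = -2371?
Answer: 1167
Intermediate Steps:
G = 1/1167 (G = 1/((3044 - 2371) + 494) = 1/(673 + 494) = 1/1167 ≈ 0.00085690)
1/G = 1/(1/1167) = 1167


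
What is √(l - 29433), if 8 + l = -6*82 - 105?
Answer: I*√30038 ≈ 173.31*I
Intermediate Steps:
l = -605 (l = -8 + (-6*82 - 105) = -8 + (-492 - 105) = -8 - 597 = -605)
√(l - 29433) = √(-605 - 29433) = √(-30038) = I*√30038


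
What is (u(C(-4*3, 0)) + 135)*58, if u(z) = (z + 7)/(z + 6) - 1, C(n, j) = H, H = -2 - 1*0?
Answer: 15689/2 ≈ 7844.5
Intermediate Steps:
H = -2 (H = -2 + 0 = -2)
C(n, j) = -2
u(z) = -1 + (7 + z)/(6 + z) (u(z) = (7 + z)/(6 + z) - 1 = -1 + (7 + z)/(6 + z))
(u(C(-4*3, 0)) + 135)*58 = (1/(6 - 2) + 135)*58 = (1/4 + 135)*58 = (¼ + 135)*58 = (541/4)*58 = 15689/2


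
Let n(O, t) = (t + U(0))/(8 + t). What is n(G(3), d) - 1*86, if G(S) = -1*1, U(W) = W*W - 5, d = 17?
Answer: -2138/25 ≈ -85.520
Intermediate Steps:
U(W) = -5 + W² (U(W) = W² - 5 = -5 + W²)
G(S) = -1
n(O, t) = (-5 + t)/(8 + t) (n(O, t) = (t + (-5 + 0²))/(8 + t) = (t + (-5 + 0))/(8 + t) = (t - 5)/(8 + t) = (-5 + t)/(8 + t))
n(G(3), d) - 1*86 = (-5 + 17)/(8 + 17) - 1*86 = 12/25 - 86 = -2138/25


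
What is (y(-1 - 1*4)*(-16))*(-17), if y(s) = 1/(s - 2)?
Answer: -272/7 ≈ -38.857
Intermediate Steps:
y(s) = 1/(-2 + s)
(y(-1 - 1*4)*(-16))*(-17) = (-16/(-2 + (-1 - 1*4)))*(-17) = (-16/(-2 + (-1 - 4)))*(-17) = (-16/(-2 - 5))*(-17) = (-16/(-7))*(-17) = -1/7*(-16)*(-17) = (16/7)*(-17) = -272/7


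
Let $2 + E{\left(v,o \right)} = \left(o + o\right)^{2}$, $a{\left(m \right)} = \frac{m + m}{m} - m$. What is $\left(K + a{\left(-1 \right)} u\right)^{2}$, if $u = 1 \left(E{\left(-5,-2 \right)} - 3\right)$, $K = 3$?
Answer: $1296$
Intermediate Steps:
$a{\left(m \right)} = 2 - m$ ($a{\left(m \right)} = \frac{2 m}{m} - m = 2 - m$)
$E{\left(v,o \right)} = -2 + 4 o^{2}$ ($E{\left(v,o \right)} = -2 + \left(o + o\right)^{2} = -2 + \left(2 o\right)^{2} = -2 + 4 o^{2}$)
$u = 11$ ($u = 1 \left(\left(-2 + 4 \left(-2\right)^{2}\right) - 3\right) = 1 \left(\left(-2 + 4 \cdot 4\right) - 3\right) = 1 \left(\left(-2 + 16\right) - 3\right) = 1 \left(14 - 3\right) = 1 \cdot 11 = 11$)
$\left(K + a{\left(-1 \right)} u\right)^{2} = \left(3 + \left(2 - -1\right) 11\right)^{2} = \left(3 + \left(2 + 1\right) 11\right)^{2} = \left(3 + 3 \cdot 11\right)^{2} = \left(3 + 33\right)^{2} = 36^{2} = 1296$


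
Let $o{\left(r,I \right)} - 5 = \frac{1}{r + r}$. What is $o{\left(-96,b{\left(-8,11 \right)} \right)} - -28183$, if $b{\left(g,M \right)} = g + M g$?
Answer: $\frac{5412095}{192} \approx 28188.0$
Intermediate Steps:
$o{\left(r,I \right)} = 5 + \frac{1}{2 r}$ ($o{\left(r,I \right)} = 5 + \frac{1}{r + r} = 5 + \frac{1}{2 r}$)
$o{\left(-96,b{\left(-8,11 \right)} \right)} - -28183 = \left(5 + \frac{1}{2 \left(-96\right)}\right) - -28183 = \left(5 + \frac{1}{2} \left(- \frac{1}{96}\right)\right) + 28183 = \left(5 - \frac{1}{192}\right) + 28183 = \frac{959}{192} + 28183 = \frac{5412095}{192}$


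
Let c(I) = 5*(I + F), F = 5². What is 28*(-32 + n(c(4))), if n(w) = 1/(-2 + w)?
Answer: -128100/143 ≈ -895.80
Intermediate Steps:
F = 25
c(I) = 125 + 5*I (c(I) = 5*(I + 25) = 5*(25 + I) = 125 + 5*I)
28*(-32 + n(c(4))) = 28*(-32 + 1/(-2 + (125 + 5*4))) = 28*(-32 + 1/(-2 + (125 + 20))) = 28*(-32 + 1/(-2 + 145)) = 28*(-32 + 1/143) = 28*(-4575/143) = -128100/143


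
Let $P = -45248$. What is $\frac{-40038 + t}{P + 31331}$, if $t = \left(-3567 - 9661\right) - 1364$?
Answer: $\frac{18210}{4639} \approx 3.9254$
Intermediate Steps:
$t = -14592$ ($t = \left(-3567 - 9661\right) - 1364 = -13228 - 1364 = -14592$)
$\frac{-40038 + t}{P + 31331} = \frac{-40038 - 14592}{-45248 + 31331} = - \frac{54630}{-13917} = \left(-54630\right) \left(- \frac{1}{13917}\right) = \frac{18210}{4639}$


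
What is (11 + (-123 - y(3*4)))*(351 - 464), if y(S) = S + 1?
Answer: 14125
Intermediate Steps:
y(S) = 1 + S
(11 + (-123 - y(3*4)))*(351 - 464) = (11 + (-123 - (1 + 3*4)))*(351 - 464) = (11 + (-123 - (1 + 12)))*(-113) = (11 + (-123 - 1*13))*(-113) = (11 + (-123 - 13))*(-113) = (11 - 136)*(-113) = -125*(-113) = 14125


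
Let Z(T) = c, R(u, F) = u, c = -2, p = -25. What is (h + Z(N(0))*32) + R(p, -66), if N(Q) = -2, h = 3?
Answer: -86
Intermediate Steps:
Z(T) = -2
(h + Z(N(0))*32) + R(p, -66) = (3 - 2*32) - 25 = (3 - 64) - 25 = -61 - 25 = -86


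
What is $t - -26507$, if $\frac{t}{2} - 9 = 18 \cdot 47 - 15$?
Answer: $28187$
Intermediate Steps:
$t = 1680$ ($t = 18 + 2 \left(18 \cdot 47 - 15\right) = 18 + 2 \left(846 - 15\right) = 18 + 2 \cdot 831 = 18 + 1662 = 1680$)
$t - -26507 = 1680 - -26507 = 1680 + 26507 = 28187$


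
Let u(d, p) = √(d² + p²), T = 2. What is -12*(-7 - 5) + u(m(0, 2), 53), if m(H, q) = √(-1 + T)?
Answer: 144 + √2810 ≈ 197.01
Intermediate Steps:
m(H, q) = 1 (m(H, q) = √(-1 + 2) = √1 = 1)
-12*(-7 - 5) + u(m(0, 2), 53) = -12*(-7 - 5) + √(1² + 53²) = -12*(-12) + √(1 + 2809) = 144 + √2810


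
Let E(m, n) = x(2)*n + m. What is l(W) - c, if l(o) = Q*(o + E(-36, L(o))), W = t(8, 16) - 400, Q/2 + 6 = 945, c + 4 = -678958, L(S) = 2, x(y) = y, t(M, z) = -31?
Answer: -190552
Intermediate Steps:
c = -678962 (c = -4 - 678958 = -678962)
Q = 1878 (Q = -12 + 2*945 = -12 + 1890 = 1878)
E(m, n) = m + 2*n (E(m, n) = 2*n + m = m + 2*n)
W = -431 (W = -31 - 400 = -431)
l(o) = -60096 + 1878*o (l(o) = 1878*(o + (-36 + 2*2)) = 1878*(o + (-36 + 4)) = 1878*(o - 32) = 1878*(-32 + o) = -60096 + 1878*o)
l(W) - c = (-60096 + 1878*(-431)) - 1*(-678962) = (-60096 - 809418) + 678962 = -869514 + 678962 = -190552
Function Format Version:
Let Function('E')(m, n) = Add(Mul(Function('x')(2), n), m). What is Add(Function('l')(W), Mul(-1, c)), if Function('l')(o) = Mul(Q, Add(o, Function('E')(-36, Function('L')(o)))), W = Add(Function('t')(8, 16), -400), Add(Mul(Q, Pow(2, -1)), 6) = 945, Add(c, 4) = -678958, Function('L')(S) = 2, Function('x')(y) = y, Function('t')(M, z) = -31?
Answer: -190552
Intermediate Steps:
c = -678962 (c = Add(-4, -678958) = -678962)
Q = 1878 (Q = Add(-12, Mul(2, 945)) = Add(-12, 1890) = 1878)
Function('E')(m, n) = Add(m, Mul(2, n)) (Function('E')(m, n) = Add(Mul(2, n), m) = Add(m, Mul(2, n)))
W = -431 (W = Add(-31, -400) = -431)
Function('l')(o) = Add(-60096, Mul(1878, o)) (Function('l')(o) = Mul(1878, Add(o, Add(-36, Mul(2, 2)))) = Mul(1878, Add(o, Add(-36, 4))) = Mul(1878, Add(o, -32)) = Mul(1878, Add(-32, o)) = Add(-60096, Mul(1878, o)))
Add(Function('l')(W), Mul(-1, c)) = Add(Add(-60096, Mul(1878, -431)), Mul(-1, -678962)) = Add(Add(-60096, -809418), 678962) = Add(-869514, 678962) = -190552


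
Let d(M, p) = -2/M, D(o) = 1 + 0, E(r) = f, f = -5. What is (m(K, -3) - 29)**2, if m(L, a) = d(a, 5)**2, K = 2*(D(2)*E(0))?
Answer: 66049/81 ≈ 815.42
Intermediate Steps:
E(r) = -5
D(o) = 1
K = -10 (K = 2*(1*(-5)) = 2*(-5) = -10)
m(L, a) = 4/a**2 (m(L, a) = (-2/a)**2 = 4/a**2)
(m(K, -3) - 29)**2 = (4/(-3)**2 - 29)**2 = (4*(1/9) - 29)**2 = (4/9 - 29)**2 = (-257/9)**2 = 66049/81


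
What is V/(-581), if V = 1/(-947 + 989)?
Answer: -1/24402 ≈ -4.0980e-5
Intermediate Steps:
V = 1/42 ≈ 0.023810
V/(-581) = (1/42)/(-581) = (1/42)*(-1/581) = -1/24402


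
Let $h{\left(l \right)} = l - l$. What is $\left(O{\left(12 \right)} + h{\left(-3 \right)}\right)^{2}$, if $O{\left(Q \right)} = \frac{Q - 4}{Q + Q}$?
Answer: $\frac{1}{9} \approx 0.11111$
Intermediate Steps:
$h{\left(l \right)} = 0$
$O{\left(Q \right)} = \frac{-4 + Q}{2 Q}$
$\left(O{\left(12 \right)} + h{\left(-3 \right)}\right)^{2} = \left(\frac{-4 + 12}{2 \cdot 12} + 0\right)^{2} = \left(\frac{1}{2} \cdot \frac{1}{12} \cdot 8 + 0\right)^{2} = \left(\frac{1}{3} + 0\right)^{2} = \left(\frac{1}{3}\right)^{2} = \frac{1}{9}$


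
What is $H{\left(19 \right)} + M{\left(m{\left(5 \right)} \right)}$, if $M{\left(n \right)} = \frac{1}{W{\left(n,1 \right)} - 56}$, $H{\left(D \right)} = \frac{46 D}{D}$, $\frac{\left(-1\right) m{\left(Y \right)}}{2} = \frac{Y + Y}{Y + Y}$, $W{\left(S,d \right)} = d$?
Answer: $\frac{2529}{55} \approx 45.982$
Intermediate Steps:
$m{\left(Y \right)} = -2$ ($m{\left(Y \right)} = - 2 \frac{Y + Y}{Y + Y} = - 2 \frac{2 Y}{2 Y} = - 2 \cdot 2 Y \frac{1}{2 Y} = \left(-2\right) 1 = -2$)
$H{\left(D \right)} = 46$
$M{\left(n \right)} = - \frac{1}{55}$ ($M{\left(n \right)} = \frac{1}{1 - 56} = \frac{1}{-55} = - \frac{1}{55}$)
$H{\left(19 \right)} + M{\left(m{\left(5 \right)} \right)} = 46 - \frac{1}{55} = \frac{2529}{55}$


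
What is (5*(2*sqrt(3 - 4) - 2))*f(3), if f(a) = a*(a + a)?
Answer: -180 + 180*I ≈ -180.0 + 180.0*I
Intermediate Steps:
f(a) = 2*a**2 (f(a) = a*(2*a) = 2*a**2)
(5*(2*sqrt(3 - 4) - 2))*f(3) = (5*(2*sqrt(3 - 4) - 2))*(2*3**2) = (5*(2*sqrt(-1) - 2))*(2*9) = (5*(2*I - 2))*18 = (5*(-2 + 2*I))*18 = (-10 + 10*I)*18 = -180 + 180*I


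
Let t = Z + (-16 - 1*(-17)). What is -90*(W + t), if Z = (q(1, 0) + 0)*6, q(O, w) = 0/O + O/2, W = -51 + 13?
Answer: 3060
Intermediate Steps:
W = -38
q(O, w) = O/2 (q(O, w) = 0 + O*(½) = 0 + O/2 = O/2)
Z = 3 (Z = ((½)*1 + 0)*6 = (½ + 0)*6 = (½)*6 = 3)
t = 4 (t = 3 + (-16 - 1*(-17)) = 3 + (-16 + 17) = 3 + 1 = 4)
-90*(W + t) = -90*(-38 + 4) = -90*(-34) = 3060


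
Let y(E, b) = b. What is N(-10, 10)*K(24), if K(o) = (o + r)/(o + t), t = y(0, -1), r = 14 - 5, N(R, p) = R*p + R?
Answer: -3630/23 ≈ -157.83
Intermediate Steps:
N(R, p) = R + R*p
r = 9
t = -1
K(o) = (9 + o)/(-1 + o) (K(o) = (o + 9)/(o - 1) = (9 + o)/(-1 + o))
N(-10, 10)*K(24) = (-10*(1 + 10))*((9 + 24)/(-1 + 24)) = (-10*11)*(33/23) = -110*33/23 = -3630/23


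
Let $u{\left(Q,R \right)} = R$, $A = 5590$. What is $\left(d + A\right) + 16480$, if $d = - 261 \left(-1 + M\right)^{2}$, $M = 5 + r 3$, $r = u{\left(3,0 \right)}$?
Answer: $17894$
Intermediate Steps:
$r = 0$
$M = 5$ ($M = 5 + 0 \cdot 3 = 5 + 0 = 5$)
$d = -4176$ ($d = - 261 \left(-1 + 5\right)^{2} = - 261 \cdot 4^{2} = \left(-261\right) 16 = -4176$)
$\left(d + A\right) + 16480 = \left(-4176 + 5590\right) + 16480 = 1414 + 16480 = 17894$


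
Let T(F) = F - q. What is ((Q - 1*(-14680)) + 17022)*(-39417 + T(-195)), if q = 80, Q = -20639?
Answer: -439112596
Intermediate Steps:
T(F) = -80 + F (T(F) = F - 1*80 = F - 80 = -80 + F)
((Q - 1*(-14680)) + 17022)*(-39417 + T(-195)) = ((-20639 - 1*(-14680)) + 17022)*(-39417 + (-80 - 195)) = ((-20639 + 14680) + 17022)*(-39417 - 275) = (-5959 + 17022)*(-39692) = 11063*(-39692) = -439112596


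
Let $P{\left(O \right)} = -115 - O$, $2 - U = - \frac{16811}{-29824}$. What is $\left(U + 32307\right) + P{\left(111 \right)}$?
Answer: $\frac{956826581}{29824} \approx 32082.0$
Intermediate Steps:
$U = \frac{42837}{29824}$ ($U = 2 - - \frac{16811}{-29824} = 2 - \left(-16811\right) \left(- \frac{1}{29824}\right) = 2 - \frac{16811}{29824} = \frac{42837}{29824} \approx 1.4363$)
$\left(U + 32307\right) + P{\left(111 \right)} = \left(\frac{42837}{29824} + 32307\right) - 226 = \frac{963566805}{29824} - 226 = \frac{956826581}{29824}$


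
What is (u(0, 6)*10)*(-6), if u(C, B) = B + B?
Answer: -720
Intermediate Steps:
u(C, B) = 2*B
(u(0, 6)*10)*(-6) = ((2*6)*10)*(-6) = (12*10)*(-6) = 120*(-6) = -720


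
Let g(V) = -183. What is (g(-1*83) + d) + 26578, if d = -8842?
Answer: 17553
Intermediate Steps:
(g(-1*83) + d) + 26578 = (-183 - 8842) + 26578 = -9025 + 26578 = 17553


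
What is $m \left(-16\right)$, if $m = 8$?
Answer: $-128$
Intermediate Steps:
$m \left(-16\right) = 8 \left(-16\right) = -128$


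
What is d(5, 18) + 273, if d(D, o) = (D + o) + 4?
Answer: 300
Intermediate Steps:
d(D, o) = 4 + D + o
d(5, 18) + 273 = (4 + 5 + 18) + 273 = 27 + 273 = 300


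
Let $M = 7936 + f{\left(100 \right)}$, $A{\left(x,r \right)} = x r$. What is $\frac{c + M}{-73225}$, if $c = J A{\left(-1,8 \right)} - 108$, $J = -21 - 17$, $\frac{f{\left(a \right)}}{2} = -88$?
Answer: $- \frac{7956}{73225} \approx -0.10865$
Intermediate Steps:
$A{\left(x,r \right)} = r x$
$f{\left(a \right)} = -176$ ($f{\left(a \right)} = 2 \left(-88\right) = -176$)
$J = -38$
$M = 7760$ ($M = 7936 - 176 = 7760$)
$c = 196$ ($c = - 38 \cdot 8 \left(-1\right) - 108 = \left(-38\right) \left(-8\right) - 108 = 304 - 108 = 196$)
$\frac{c + M}{-73225} = \frac{196 + 7760}{-73225} = 7956 \left(- \frac{1}{73225}\right) = - \frac{7956}{73225}$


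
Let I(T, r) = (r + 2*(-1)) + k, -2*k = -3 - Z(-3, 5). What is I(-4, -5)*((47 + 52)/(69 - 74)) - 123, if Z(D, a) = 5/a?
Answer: -24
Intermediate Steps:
k = 2 (k = -(-3 - 5/5)/2 = -(-3 - 1*1)/2 = -(-3 - 1)/2 = -½*(-4) = 2)
I(T, r) = r (I(T, r) = (r + 2*(-1)) + 2 = (r - 2) + 2 = (-2 + r) + 2 = r)
I(-4, -5)*((47 + 52)/(69 - 74)) - 123 = -5*(47 + 52)/(69 - 74) - 123 = -495/(-5) - 123 = -495*(-1)/5 - 123 = -5*(-99/5) - 123 = 99 - 123 = -24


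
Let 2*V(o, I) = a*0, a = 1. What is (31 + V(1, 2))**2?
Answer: 961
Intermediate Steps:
V(o, I) = 0 (V(o, I) = (1*0)/2 = (1/2)*0 = 0)
(31 + V(1, 2))**2 = (31 + 0)**2 = 31**2 = 961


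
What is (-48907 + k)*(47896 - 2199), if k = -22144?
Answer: -3246817547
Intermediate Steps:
(-48907 + k)*(47896 - 2199) = (-48907 - 22144)*(47896 - 2199) = -71051*45697 = -3246817547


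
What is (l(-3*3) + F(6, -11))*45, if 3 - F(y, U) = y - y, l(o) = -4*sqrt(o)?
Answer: 135 - 540*I ≈ 135.0 - 540.0*I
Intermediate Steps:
F(y, U) = 3 (F(y, U) = 3 - (y - y) = 3 - 1*0 = 3 + 0 = 3)
(l(-3*3) + F(6, -11))*45 = (-4*3*I + 3)*45 = (-12*I + 3)*45 = (3 - 12*I)*45 = 135 - 540*I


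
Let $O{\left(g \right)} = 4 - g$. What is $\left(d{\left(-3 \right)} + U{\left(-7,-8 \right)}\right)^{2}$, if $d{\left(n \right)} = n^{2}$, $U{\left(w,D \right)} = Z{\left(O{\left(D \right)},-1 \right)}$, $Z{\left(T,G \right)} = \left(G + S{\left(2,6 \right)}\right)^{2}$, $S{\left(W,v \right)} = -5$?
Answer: $2025$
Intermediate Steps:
$Z{\left(T,G \right)} = \left(-5 + G\right)^{2}$ ($Z{\left(T,G \right)} = \left(G - 5\right)^{2} = \left(-5 + G\right)^{2}$)
$U{\left(w,D \right)} = 36$ ($U{\left(w,D \right)} = \left(-5 - 1\right)^{2} = \left(-6\right)^{2} = 36$)
$\left(d{\left(-3 \right)} + U{\left(-7,-8 \right)}\right)^{2} = \left(\left(-3\right)^{2} + 36\right)^{2} = \left(9 + 36\right)^{2} = 45^{2} = 2025$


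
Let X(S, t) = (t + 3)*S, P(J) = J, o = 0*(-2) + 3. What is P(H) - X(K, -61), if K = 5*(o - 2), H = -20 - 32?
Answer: 238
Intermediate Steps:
H = -52
o = 3 (o = 0 + 3 = 3)
K = 5 (K = 5*(3 - 2) = 5*1 = 5)
X(S, t) = S*(3 + t) (X(S, t) = (3 + t)*S = S*(3 + t))
P(H) - X(K, -61) = -52 - 5*(3 - 61) = -52 - 5*(-58) = -52 - 1*(-290) = -52 + 290 = 238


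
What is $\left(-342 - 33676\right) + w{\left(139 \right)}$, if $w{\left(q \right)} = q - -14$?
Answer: $-33865$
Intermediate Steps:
$w{\left(q \right)} = 14 + q$ ($w{\left(q \right)} = q + 14 = 14 + q$)
$\left(-342 - 33676\right) + w{\left(139 \right)} = \left(-342 - 33676\right) + \left(14 + 139\right) = -34018 + 153 = -33865$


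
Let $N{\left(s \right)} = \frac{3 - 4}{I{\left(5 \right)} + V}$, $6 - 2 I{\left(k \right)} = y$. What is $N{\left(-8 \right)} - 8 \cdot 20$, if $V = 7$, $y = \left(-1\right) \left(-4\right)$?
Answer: $- \frac{1281}{8} \approx -160.13$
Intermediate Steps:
$y = 4$
$I{\left(k \right)} = 1$ ($I{\left(k \right)} = 3 - 2 = 1$)
$N{\left(s \right)} = - \frac{1}{8}$ ($N{\left(s \right)} = \frac{3 - 4}{1 + 7} = - \frac{1}{8}$)
$N{\left(-8 \right)} - 8 \cdot 20 = - \frac{1}{8} - 8 \cdot 20 = - \frac{1}{8} - 160 = - \frac{1281}{8}$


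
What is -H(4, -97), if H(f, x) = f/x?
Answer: 4/97 ≈ 0.041237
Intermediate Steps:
-H(4, -97) = -4/(-97) = -4*(-1)/97 = -1*(-4/97) = 4/97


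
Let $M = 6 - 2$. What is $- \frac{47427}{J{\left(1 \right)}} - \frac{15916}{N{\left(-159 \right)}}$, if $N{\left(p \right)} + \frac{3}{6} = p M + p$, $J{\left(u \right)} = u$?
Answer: $- \frac{75424525}{1591} \approx -47407.0$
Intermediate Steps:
$M = 4$ ($M = 6 - 2 = 4$)
$N{\left(p \right)} = - \frac{1}{2} + 5 p$ ($N{\left(p \right)} = - \frac{1}{2} + \left(p 4 + p\right) = - \frac{1}{2} + \left(4 p + p\right) = - \frac{1}{2} + 5 p$)
$- \frac{47427}{J{\left(1 \right)}} - \frac{15916}{N{\left(-159 \right)}} = - \frac{47427}{1} - \frac{15916}{- \frac{1}{2} + 5 \left(-159\right)} = \left(-47427\right) 1 - \frac{15916}{- \frac{1}{2} - 795} = -47427 - \frac{15916}{- \frac{1591}{2}} = -47427 - - \frac{31832}{1591} = -47427 + \frac{31832}{1591} = - \frac{75424525}{1591}$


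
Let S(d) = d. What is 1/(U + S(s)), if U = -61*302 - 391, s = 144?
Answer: -1/18669 ≈ -5.3565e-5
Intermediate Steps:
U = -18813 (U = -18422 - 391 = -18813)
1/(U + S(s)) = 1/(-18813 + 144) = 1/(-18669) = -1/18669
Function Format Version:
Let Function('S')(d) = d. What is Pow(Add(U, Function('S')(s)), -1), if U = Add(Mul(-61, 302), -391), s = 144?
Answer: Rational(-1, 18669) ≈ -5.3565e-5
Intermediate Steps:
U = -18813 (U = Add(-18422, -391) = -18813)
Pow(Add(U, Function('S')(s)), -1) = Pow(Add(-18813, 144), -1) = Pow(-18669, -1) = Rational(-1, 18669)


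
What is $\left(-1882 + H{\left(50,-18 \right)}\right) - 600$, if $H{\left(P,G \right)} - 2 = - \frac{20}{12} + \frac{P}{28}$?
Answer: $- \frac{104155}{42} \approx -2479.9$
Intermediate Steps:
$H{\left(P,G \right)} = \frac{1}{3} + \frac{P}{28}$ ($H{\left(P,G \right)} = 2 + \left(- \frac{20}{12} + \frac{P}{28}\right) = 2 + \left(\left(-20\right) \frac{1}{12} + P \frac{1}{28}\right) = 2 + \left(- \frac{5}{3} + \frac{P}{28}\right) = \frac{1}{3} + \frac{P}{28}$)
$\left(-1882 + H{\left(50,-18 \right)}\right) - 600 = \left(-1882 + \left(\frac{1}{3} + \frac{1}{28} \cdot 50\right)\right) - 600 = \left(-1882 + \left(\frac{1}{3} + \frac{25}{14}\right)\right) - 600 = \left(-1882 + \frac{89}{42}\right) - 600 = - \frac{78955}{42} - 600 = - \frac{104155}{42}$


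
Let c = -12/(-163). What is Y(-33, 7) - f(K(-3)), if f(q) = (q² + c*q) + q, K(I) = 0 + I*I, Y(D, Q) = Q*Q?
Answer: -6791/163 ≈ -41.663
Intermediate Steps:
Y(D, Q) = Q²
K(I) = I² (K(I) = 0 + I² = I²)
c = 12/163 (c = -12*(-1/163) = 12/163 ≈ 0.073620)
f(q) = q² + 175*q/163 (f(q) = (q² + 12*q/163) + q = q² + 175*q/163)
Y(-33, 7) - f(K(-3)) = 7² - (-3)²*(175 + 163*(-3)²)/163 = 49 - 9*(175 + 163*9)/163 = 49 - 9*(175 + 1467)/163 = 49 - 9*1642/163 = 49 - 1*14778/163 = 49 - 14778/163 = -6791/163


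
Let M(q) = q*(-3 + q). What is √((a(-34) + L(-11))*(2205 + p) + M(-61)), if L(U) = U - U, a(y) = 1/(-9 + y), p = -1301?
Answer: 6*√199434/43 ≈ 62.314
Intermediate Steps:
L(U) = 0
√((a(-34) + L(-11))*(2205 + p) + M(-61)) = √((1/(-9 - 34) + 0)*(2205 - 1301) - 61*(-3 - 61)) = √((1/(-43) + 0)*904 - 61*(-64)) = √((-1/43 + 0)*904 + 3904) = √(-1/43*904 + 3904) = √(-904/43 + 3904) = √(166968/43) = 6*√199434/43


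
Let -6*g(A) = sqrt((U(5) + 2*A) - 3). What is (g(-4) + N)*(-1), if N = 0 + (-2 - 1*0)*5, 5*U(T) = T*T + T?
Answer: 10 + I*sqrt(5)/6 ≈ 10.0 + 0.37268*I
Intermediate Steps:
U(T) = T/5 + T**2/5 (U(T) = (T*T + T)/5 = (T**2 + T)/5 = (T + T**2)/5 = T/5 + T**2/5)
N = -10 (N = 0 + (-2 + 0)*5 = 0 - 2*5 = 0 - 10 = -10)
g(A) = -sqrt(3 + 2*A)/6 (g(A) = -sqrt(((1/5)*5*(1 + 5) + 2*A) - 3)/6 = -sqrt(((1/5)*5*6 + 2*A) - 3)/6 = -sqrt((6 + 2*A) - 3)/6 = -sqrt(3 + 2*A)/6)
(g(-4) + N)*(-1) = (-sqrt(3 + 2*(-4))/6 - 10)*(-1) = (-sqrt(3 - 8)/6 - 10)*(-1) = (-I*sqrt(5)/6 - 10)*(-1) = (-10 - I*sqrt(5)/6)*(-1) = 10 + I*sqrt(5)/6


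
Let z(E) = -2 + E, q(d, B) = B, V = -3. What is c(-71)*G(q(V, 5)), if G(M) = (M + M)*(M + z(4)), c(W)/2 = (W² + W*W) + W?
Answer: 1401540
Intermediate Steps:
c(W) = 2*W + 4*W² (c(W) = 2*((W² + W*W) + W) = 2*((W² + W²) + W) = 2*(2*W² + W) = 2*(W + 2*W²) = 2*W + 4*W²)
G(M) = 2*M*(2 + M) (G(M) = (M + M)*(M + (-2 + 4)) = (2*M)*(M + 2) = (2*M)*(2 + M) = 2*M*(2 + M))
c(-71)*G(q(V, 5)) = (2*(-71)*(1 + 2*(-71)))*(2*5*(2 + 5)) = (2*(-71)*(1 - 142))*(2*5*7) = (2*(-71)*(-141))*70 = 20022*70 = 1401540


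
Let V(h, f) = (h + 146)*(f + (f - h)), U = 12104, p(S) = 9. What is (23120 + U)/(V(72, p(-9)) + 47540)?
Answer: 259/263 ≈ 0.98479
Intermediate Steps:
V(h, f) = (146 + h)*(-h + 2*f)
(23120 + U)/(V(72, p(-9)) + 47540) = (23120 + 12104)/((-1*72² - 146*72 + 292*9 + 2*9*72) + 47540) = 35224/((-1*5184 - 10512 + 2628 + 1296) + 47540) = 35224/((-5184 - 10512 + 2628 + 1296) + 47540) = 35224/(-11772 + 47540) = 35224/35768 = 35224*(1/35768) = 259/263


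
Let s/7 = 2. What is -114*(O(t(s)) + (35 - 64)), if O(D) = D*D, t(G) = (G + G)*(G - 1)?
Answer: -15101238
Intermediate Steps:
s = 14 (s = 7*2 = 14)
t(G) = 2*G*(-1 + G) (t(G) = (2*G)*(-1 + G) = 2*G*(-1 + G))
O(D) = D**2
-114*(O(t(s)) + (35 - 64)) = -114*((2*14*(-1 + 14))**2 + (35 - 64)) = -114*((2*14*13)**2 - 29) = -114*(364**2 - 29) = -114*(132496 - 29) = -114*132467 = -15101238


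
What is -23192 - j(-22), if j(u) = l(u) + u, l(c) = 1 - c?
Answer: -23193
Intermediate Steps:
j(u) = 1 (j(u) = (1 - u) + u = 1)
-23192 - j(-22) = -23192 - 1*1 = -23192 - 1 = -23193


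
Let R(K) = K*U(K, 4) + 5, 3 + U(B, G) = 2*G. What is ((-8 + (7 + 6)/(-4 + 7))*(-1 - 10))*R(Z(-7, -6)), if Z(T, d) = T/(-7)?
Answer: 1210/3 ≈ 403.33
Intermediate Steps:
Z(T, d) = -T/7 (Z(T, d) = T*(-⅐) = -T/7)
U(B, G) = -3 + 2*G
R(K) = 5 + 5*K (R(K) = K*(-3 + 2*4) + 5 = K*(-3 + 8) + 5 = K*5 + 5 = 5*K + 5 = 5 + 5*K)
((-8 + (7 + 6)/(-4 + 7))*(-1 - 10))*R(Z(-7, -6)) = ((-8 + (7 + 6)/(-4 + 7))*(-1 - 10))*(5 + 5*(-⅐*(-7))) = ((-8 + 13/3)*(-11))*(5 + 5*1) = ((-8 + 13*(⅓))*(-11))*(5 + 5) = ((-8 + 13/3)*(-11))*10 = -11/3*(-11)*10 = (121/3)*10 = 1210/3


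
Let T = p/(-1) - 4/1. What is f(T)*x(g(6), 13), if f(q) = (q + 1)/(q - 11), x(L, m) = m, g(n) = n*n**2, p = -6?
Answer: -13/3 ≈ -4.3333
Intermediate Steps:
g(n) = n**3
T = 2 (T = -6/(-1) - 4/1 = -6*(-1) - 4*1 = 6 - 4 = 2)
f(q) = (1 + q)/(-11 + q)
f(T)*x(g(6), 13) = ((1 + 2)/(-11 + 2))*13 = (3/(-9))*13 = -1/9*3*13 = -1/3*13 = -13/3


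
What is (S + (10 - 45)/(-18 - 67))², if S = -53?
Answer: 799236/289 ≈ 2765.5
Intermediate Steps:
(S + (10 - 45)/(-18 - 67))² = (-53 + (10 - 45)/(-18 - 67))² = (-53 - 35/(-85))² = (-53 - 35*(-1/85))² = (-53 + 7/17)² = (-894/17)² = 799236/289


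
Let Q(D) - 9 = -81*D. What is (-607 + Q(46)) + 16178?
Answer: 11854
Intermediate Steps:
Q(D) = 9 - 81*D
(-607 + Q(46)) + 16178 = (-607 + (9 - 81*46)) + 16178 = (-607 + (9 - 3726)) + 16178 = (-607 - 3717) + 16178 = -4324 + 16178 = 11854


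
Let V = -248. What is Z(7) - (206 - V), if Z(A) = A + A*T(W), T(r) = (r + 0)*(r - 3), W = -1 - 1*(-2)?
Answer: -461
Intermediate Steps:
W = 1 (W = -1 + 2 = 1)
T(r) = r*(-3 + r)
Z(A) = -A (Z(A) = A + A*(1*(-3 + 1)) = A + A*(1*(-2)) = A + A*(-2) = A - 2*A = -A)
Z(7) - (206 - V) = -1*7 - (206 - 1*(-248)) = -7 - (206 + 248) = -7 - 1*454 = -7 - 454 = -461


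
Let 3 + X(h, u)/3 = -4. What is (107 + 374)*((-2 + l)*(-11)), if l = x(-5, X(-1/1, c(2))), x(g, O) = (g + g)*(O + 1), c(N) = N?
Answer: -1047618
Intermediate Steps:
X(h, u) = -21 (X(h, u) = -9 + 3*(-4) = -9 - 12 = -21)
x(g, O) = 2*g*(1 + O) (x(g, O) = (2*g)*(1 + O) = 2*g*(1 + O))
l = 200 (l = 2*(-5)*(1 - 21) = 2*(-5)*(-20) = 200)
(107 + 374)*((-2 + l)*(-11)) = (107 + 374)*((-2 + 200)*(-11)) = 481*(198*(-11)) = 481*(-2178) = -1047618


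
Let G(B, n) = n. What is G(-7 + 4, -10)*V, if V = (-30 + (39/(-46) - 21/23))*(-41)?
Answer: -299505/23 ≈ -13022.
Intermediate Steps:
V = 59901/46 (V = (-30 + (39*(-1/46) - 21*1/23))*(-41) = (-30 + (-39/46 - 21/23))*(-41) = (-30 - 81/46)*(-41) = -1461/46*(-41) = 59901/46 ≈ 1302.2)
G(-7 + 4, -10)*V = -10*59901/46 = -299505/23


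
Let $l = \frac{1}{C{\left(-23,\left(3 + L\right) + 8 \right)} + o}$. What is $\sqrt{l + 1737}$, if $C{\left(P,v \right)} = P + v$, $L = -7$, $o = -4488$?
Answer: $\frac{\sqrt{35283761606}}{4507} \approx 41.677$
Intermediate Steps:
$l = - \frac{1}{4507}$ ($l = \frac{1}{\left(-23 + \left(\left(3 - 7\right) + 8\right)\right) - 4488} = \frac{1}{\left(-23 + \left(-4 + 8\right)\right) - 4488} = \frac{1}{\left(-23 + 4\right) - 4488} = \frac{1}{-19 - 4488} = \frac{1}{-4507} = - \frac{1}{4507} \approx -0.00022188$)
$\sqrt{l + 1737} = \sqrt{- \frac{1}{4507} + 1737} = \sqrt{\frac{7828658}{4507}} = \frac{\sqrt{35283761606}}{4507}$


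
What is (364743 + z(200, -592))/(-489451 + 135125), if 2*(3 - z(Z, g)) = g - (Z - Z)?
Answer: -182521/177163 ≈ -1.0302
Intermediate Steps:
z(Z, g) = 3 - g/2 (z(Z, g) = 3 - (g - (Z - Z))/2 = 3 - (g - 1*0)/2 = 3 - (g + 0)/2 = 3 - g/2)
(364743 + z(200, -592))/(-489451 + 135125) = (364743 + (3 - 1/2*(-592)))/(-489451 + 135125) = (364743 + (3 + 296))/(-354326) = (364743 + 299)*(-1/354326) = 365042*(-1/354326) = -182521/177163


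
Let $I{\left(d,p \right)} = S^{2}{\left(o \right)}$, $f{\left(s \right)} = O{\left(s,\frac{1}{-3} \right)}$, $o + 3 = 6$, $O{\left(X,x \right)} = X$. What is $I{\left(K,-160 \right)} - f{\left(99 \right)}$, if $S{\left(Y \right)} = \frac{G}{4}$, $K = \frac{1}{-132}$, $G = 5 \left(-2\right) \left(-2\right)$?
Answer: $-74$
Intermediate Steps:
$G = 20$ ($G = \left(-10\right) \left(-2\right) = 20$)
$K = - \frac{1}{132} \approx -0.0075758$
$o = 3$ ($o = -3 + 6 = 3$)
$f{\left(s \right)} = s$
$S{\left(Y \right)} = 5$ ($S{\left(Y \right)} = \frac{20}{4} = 20 \cdot \frac{1}{4} = 5$)
$I{\left(d,p \right)} = 25$ ($I{\left(d,p \right)} = 5^{2} = 25$)
$I{\left(K,-160 \right)} - f{\left(99 \right)} = 25 - 99 = -74$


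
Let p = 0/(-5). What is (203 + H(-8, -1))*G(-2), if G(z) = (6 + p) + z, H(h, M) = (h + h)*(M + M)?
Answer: 940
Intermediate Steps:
H(h, M) = 4*M*h (H(h, M) = (2*h)*(2*M) = 4*M*h)
p = 0 (p = 0*(-1/5) = 0)
G(z) = 6 + z (G(z) = (6 + 0) + z = 6 + z)
(203 + H(-8, -1))*G(-2) = (203 + 4*(-1)*(-8))*(6 - 2) = (203 + 32)*4 = 235*4 = 940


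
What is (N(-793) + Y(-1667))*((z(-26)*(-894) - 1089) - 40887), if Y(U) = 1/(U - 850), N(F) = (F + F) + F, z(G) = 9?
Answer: 99842978256/839 ≈ 1.1900e+8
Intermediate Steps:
N(F) = 3*F (N(F) = 2*F + F = 3*F)
Y(U) = 1/(-850 + U)
(N(-793) + Y(-1667))*((z(-26)*(-894) - 1089) - 40887) = (3*(-793) + 1/(-850 - 1667))*((9*(-894) - 1089) - 40887) = (-2379 + 1/(-2517))*((-8046 - 1089) - 40887) = (-2379 - 1/2517)*(-9135 - 40887) = -5987944/2517*(-50022) = 99842978256/839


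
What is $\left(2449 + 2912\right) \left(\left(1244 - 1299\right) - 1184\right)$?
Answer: $-6642279$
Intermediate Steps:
$\left(2449 + 2912\right) \left(\left(1244 - 1299\right) - 1184\right) = 5361 \left(-55 - 1184\right) = 5361 \left(-1239\right) = -6642279$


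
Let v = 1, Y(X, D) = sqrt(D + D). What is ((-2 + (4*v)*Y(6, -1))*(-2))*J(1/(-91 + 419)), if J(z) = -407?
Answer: -1628 + 3256*I*sqrt(2) ≈ -1628.0 + 4604.7*I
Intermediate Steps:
Y(X, D) = sqrt(2)*sqrt(D) (Y(X, D) = sqrt(2*D) = sqrt(2)*sqrt(D))
((-2 + (4*v)*Y(6, -1))*(-2))*J(1/(-91 + 419)) = ((-2 + (4*1)*(sqrt(2)*sqrt(-1)))*(-2))*(-407) = ((-2 + 4*(sqrt(2)*I))*(-2))*(-407) = ((-2 + 4*(I*sqrt(2)))*(-2))*(-407) = ((-2 + 4*I*sqrt(2))*(-2))*(-407) = (4 - 8*I*sqrt(2))*(-407) = -1628 + 3256*I*sqrt(2)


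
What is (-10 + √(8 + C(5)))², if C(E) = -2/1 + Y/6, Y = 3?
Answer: (20 - √26)²/4 ≈ 55.510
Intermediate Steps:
C(E) = -3/2 (C(E) = -2/1 + 3/6 = -2*1 + 3*(⅙) = -2 + ½ = -3/2)
(-10 + √(8 + C(5)))² = (-10 + √(8 - 3/2))² = (-10 + √(13/2))² = (-10 + √26/2)²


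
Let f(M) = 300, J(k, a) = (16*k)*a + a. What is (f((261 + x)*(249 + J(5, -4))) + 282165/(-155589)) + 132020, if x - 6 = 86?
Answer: 6862418105/51863 ≈ 1.3232e+5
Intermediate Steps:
x = 92 (x = 6 + 86 = 92)
J(k, a) = a + 16*a*k (J(k, a) = 16*a*k + a = a + 16*a*k)
(f((261 + x)*(249 + J(5, -4))) + 282165/(-155589)) + 132020 = (300 + 282165/(-155589)) + 132020 = (300 + 282165*(-1/155589)) + 132020 = (300 - 94055/51863) + 132020 = 15464845/51863 + 132020 = 6862418105/51863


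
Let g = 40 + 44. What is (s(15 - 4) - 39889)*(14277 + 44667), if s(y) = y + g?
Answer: -2345617536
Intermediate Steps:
g = 84
s(y) = 84 + y (s(y) = y + 84 = 84 + y)
(s(15 - 4) - 39889)*(14277 + 44667) = ((84 + (15 - 4)) - 39889)*(14277 + 44667) = ((84 + 11) - 39889)*58944 = (95 - 39889)*58944 = -39794*58944 = -2345617536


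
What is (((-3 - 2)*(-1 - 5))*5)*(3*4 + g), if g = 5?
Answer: 2550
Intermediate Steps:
(((-3 - 2)*(-1 - 5))*5)*(3*4 + g) = (((-3 - 2)*(-1 - 5))*5)*(3*4 + 5) = (-5*(-6)*5)*(12 + 5) = (30*5)*17 = 150*17 = 2550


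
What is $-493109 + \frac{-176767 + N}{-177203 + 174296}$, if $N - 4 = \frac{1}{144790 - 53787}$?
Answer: $- \frac{130433789973301}{264545721} \approx -4.9305 \cdot 10^{5}$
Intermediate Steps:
$N = \frac{364013}{91003}$ ($N = 4 + \frac{1}{144790 - 53787} = 4 + \frac{1}{91003} = \frac{364013}{91003} \approx 4.0$)
$-493109 + \frac{-176767 + N}{-177203 + 174296} = -493109 + \frac{-176767 + \frac{364013}{91003}}{-177203 + 174296} = -493109 - \frac{16085963288}{91003 \left(-2907\right)} = -493109 - - \frac{16085963288}{264545721} = -493109 + \frac{16085963288}{264545721} = - \frac{130433789973301}{264545721}$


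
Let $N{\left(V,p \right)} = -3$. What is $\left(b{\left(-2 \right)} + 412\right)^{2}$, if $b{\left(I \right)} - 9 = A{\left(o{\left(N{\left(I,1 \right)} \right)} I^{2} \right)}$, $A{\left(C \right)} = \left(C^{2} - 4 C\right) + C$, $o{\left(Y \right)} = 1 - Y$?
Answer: $395641$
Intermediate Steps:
$A{\left(C \right)} = C^{2} - 3 C$
$b{\left(I \right)} = 9 + 4 I^{2} \left(-3 + 4 I^{2}\right)$ ($b{\left(I \right)} = 9 + \left(1 - -3\right) I^{2} \left(-3 + \left(1 - -3\right) I^{2}\right) = 9 + \left(1 + 3\right) I^{2} \left(-3 + \left(1 + 3\right) I^{2}\right) = 9 + 4 I^{2} \left(-3 + 4 I^{2}\right)$)
$\left(b{\left(-2 \right)} + 412\right)^{2} = \left(\left(9 - 12 \left(-2\right)^{2} + 16 \left(-2\right)^{4}\right) + 412\right)^{2} = \left(\left(9 - 48 + 16 \cdot 16\right) + 412\right)^{2} = \left(\left(9 - 48 + 256\right) + 412\right)^{2} = \left(217 + 412\right)^{2} = 629^{2} = 395641$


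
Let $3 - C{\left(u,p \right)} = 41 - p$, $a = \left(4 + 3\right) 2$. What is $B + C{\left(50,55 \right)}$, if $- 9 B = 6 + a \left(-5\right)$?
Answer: $\frac{217}{9} \approx 24.111$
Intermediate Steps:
$a = 14$ ($a = 7 \cdot 2 = 14$)
$C{\left(u,p \right)} = -38 + p$ ($C{\left(u,p \right)} = 3 - \left(41 - p\right) = 3 + \left(-41 + p\right) = -38 + p$)
$B = \frac{64}{9}$ ($B = - \frac{6 + 14 \left(-5\right)}{9} = - \frac{6 - 70}{9} = \left(- \frac{1}{9}\right) \left(-64\right) = \frac{64}{9} \approx 7.1111$)
$B + C{\left(50,55 \right)} = \frac{64}{9} + \left(-38 + 55\right) = \frac{64}{9} + 17 = \frac{217}{9}$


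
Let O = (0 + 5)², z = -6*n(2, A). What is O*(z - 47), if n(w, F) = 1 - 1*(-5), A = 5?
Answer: -2075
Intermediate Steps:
n(w, F) = 6 (n(w, F) = 1 + 5 = 6)
z = -36 (z = -6*6 = -36)
O = 25 (O = 5² = 25)
O*(z - 47) = 25*(-36 - 47) = 25*(-83) = -2075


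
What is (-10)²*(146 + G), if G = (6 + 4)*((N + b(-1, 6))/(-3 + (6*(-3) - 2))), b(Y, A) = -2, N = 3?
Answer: 334800/23 ≈ 14557.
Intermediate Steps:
G = -10/23 (G = (6 + 4)*((3 - 2)/(-3 + (6*(-3) - 2))) = 10*(1/(-3 + (-18 - 2))) = 10*(1/(-3 - 20)) = 10*(1/(-23)) = 10*(1*(-1/23)) = 10*(-1/23) = -10/23 ≈ -0.43478)
(-10)²*(146 + G) = (-10)²*(146 - 10/23) = 100*(3348/23) = 334800/23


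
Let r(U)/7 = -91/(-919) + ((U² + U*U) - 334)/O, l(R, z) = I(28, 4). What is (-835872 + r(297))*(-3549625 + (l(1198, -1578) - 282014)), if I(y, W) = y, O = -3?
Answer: 13170187916555215/2757 ≈ 4.7770e+12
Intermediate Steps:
l(R, z) = 28
r(U) = 2150533/2757 - 14*U²/3 (r(U) = 7*(-91/(-919) + ((U² + U*U) - 334)/(-3)) = 7*(-91*(-1/919) + ((U² + U²) - 334)*(-⅓)) = 7*(91/919 + (2*U² - 334)*(-⅓)) = 7*(91/919 + (-334 + 2*U²)*(-⅓)) = 7*(91/919 + (334/3 - 2*U²/3)) = 7*(307219/2757 - 2*U²/3) = 2150533/2757 - 14*U²/3)
(-835872 + r(297))*(-3549625 + (l(1198, -1578) - 282014)) = (-835872 + (2150533/2757 - 14/3*297²))*(-3549625 + (28 - 282014)) = (-835872 + (2150533/2757 - 14/3*88209))*(-3549625 - 281986) = (-835872 + (2150533/2757 - 411642))*(-3831611) = (-835872 - 1132746461/2757)*(-3831611) = -3437245565/2757*(-3831611) = 13170187916555215/2757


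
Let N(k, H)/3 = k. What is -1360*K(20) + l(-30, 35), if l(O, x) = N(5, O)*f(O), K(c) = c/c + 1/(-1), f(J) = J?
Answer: -450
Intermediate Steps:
N(k, H) = 3*k
K(c) = 0 (K(c) = 1 + 1*(-1) = 1 - 1 = 0)
l(O, x) = 15*O (l(O, x) = (3*5)*O = 15*O)
-1360*K(20) + l(-30, 35) = -1360*0 + 15*(-30) = 0 - 450 = -450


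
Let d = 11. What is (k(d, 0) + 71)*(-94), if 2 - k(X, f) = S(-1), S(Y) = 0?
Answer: -6862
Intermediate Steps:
k(X, f) = 2 (k(X, f) = 2 - 1*0 = 2 + 0 = 2)
(k(d, 0) + 71)*(-94) = (2 + 71)*(-94) = 73*(-94) = -6862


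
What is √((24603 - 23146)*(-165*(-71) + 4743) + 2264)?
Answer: √23981570 ≈ 4897.1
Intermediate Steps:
√((24603 - 23146)*(-165*(-71) + 4743) + 2264) = √(1457*(11715 + 4743) + 2264) = √(1457*16458 + 2264) = √(23979306 + 2264) = √23981570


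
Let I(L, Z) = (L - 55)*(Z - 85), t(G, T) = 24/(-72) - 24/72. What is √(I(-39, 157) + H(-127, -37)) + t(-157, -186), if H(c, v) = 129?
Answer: -⅔ + I*√6639 ≈ -0.66667 + 81.48*I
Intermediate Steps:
t(G, T) = -⅔ (t(G, T) = 24*(-1/72) - 24*1/72 = -⅓ - ⅓ = -⅔)
I(L, Z) = (-85 + Z)*(-55 + L) (I(L, Z) = (-55 + L)*(-85 + Z) = (-85 + Z)*(-55 + L))
√(I(-39, 157) + H(-127, -37)) + t(-157, -186) = √((4675 - 85*(-39) - 55*157 - 39*157) + 129) - ⅔ = √((4675 + 3315 - 8635 - 6123) + 129) - ⅔ = √(-6768 + 129) - ⅔ = √(-6639) - ⅔ = I*√6639 - ⅔ = -⅔ + I*√6639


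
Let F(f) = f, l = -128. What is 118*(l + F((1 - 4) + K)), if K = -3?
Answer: -15812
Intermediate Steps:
118*(l + F((1 - 4) + K)) = 118*(-128 + ((1 - 4) - 3)) = 118*(-128 + (-3 - 3)) = 118*(-128 - 6) = 118*(-134) = -15812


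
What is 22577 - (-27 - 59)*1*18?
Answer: 24125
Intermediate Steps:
22577 - (-27 - 59)*1*18 = 22577 - (-86)*18 = 22577 - 1*(-1548) = 22577 + 1548 = 24125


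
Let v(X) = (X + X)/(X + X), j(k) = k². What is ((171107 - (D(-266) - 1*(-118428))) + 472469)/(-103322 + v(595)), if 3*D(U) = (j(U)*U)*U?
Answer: 5004836092/309963 ≈ 16147.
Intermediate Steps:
D(U) = U⁴/3 (D(U) = ((U²*U)*U)/3 = (U³*U)/3 = U⁴/3)
v(X) = 1 (v(X) = (2*X)/((2*X)) = (2*X)*(1/(2*X)) = 1)
((171107 - (D(-266) - 1*(-118428))) + 472469)/(-103322 + v(595)) = ((171107 - ((⅓)*(-266)⁴ - 1*(-118428))) + 472469)/(-103322 + 1) = ((171107 - ((⅓)*5006411536 + 118428)) + 472469)/(-103321) = ((171107 - (5006411536/3 + 118428)) + 472469)*(-1/103321) = ((171107 - 1*5006766820/3) + 472469)*(-1/103321) = ((171107 - 5006766820/3) + 472469)*(-1/103321) = (-5006253499/3 + 472469)*(-1/103321) = -5004836092/3*(-1/103321) = 5004836092/309963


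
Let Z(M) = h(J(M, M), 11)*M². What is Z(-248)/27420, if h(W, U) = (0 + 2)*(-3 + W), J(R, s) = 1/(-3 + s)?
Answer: -23187008/1720605 ≈ -13.476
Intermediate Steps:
h(W, U) = -6 + 2*W (h(W, U) = 2*(-3 + W) = -6 + 2*W)
Z(M) = M²*(-6 + 2/(-3 + M)) (Z(M) = (-6 + 2/(-3 + M))*M² = M²*(-6 + 2/(-3 + M)))
Z(-248)/27420 = ((-248)²*(20 - 6*(-248))/(-3 - 248))/27420 = (61504*(20 + 1488)/(-251))*(1/27420) = (61504*(-1/251)*1508)*(1/27420) = -92748032/251*1/27420 = -23187008/1720605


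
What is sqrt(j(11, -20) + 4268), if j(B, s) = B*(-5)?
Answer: sqrt(4213) ≈ 64.908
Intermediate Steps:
j(B, s) = -5*B
sqrt(j(11, -20) + 4268) = sqrt(-5*11 + 4268) = sqrt(-55 + 4268) = sqrt(4213)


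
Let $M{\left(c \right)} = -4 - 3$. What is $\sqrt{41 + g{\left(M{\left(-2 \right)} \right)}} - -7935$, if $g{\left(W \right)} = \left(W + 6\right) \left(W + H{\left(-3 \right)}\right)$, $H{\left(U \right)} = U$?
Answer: $7935 + \sqrt{51} \approx 7942.1$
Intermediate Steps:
$M{\left(c \right)} = -7$
$g{\left(W \right)} = \left(-3 + W\right) \left(6 + W\right)$ ($g{\left(W \right)} = \left(W + 6\right) \left(W - 3\right) = \left(6 + W\right) \left(-3 + W\right) = \left(-3 + W\right) \left(6 + W\right)$)
$\sqrt{41 + g{\left(M{\left(-2 \right)} \right)}} - -7935 = \sqrt{41 + \left(-18 + \left(-7\right)^{2} + 3 \left(-7\right)\right)} - -7935 = \sqrt{41 - -10} + 7935 = \sqrt{41 + 10} + 7935 = \sqrt{51} + 7935 = 7935 + \sqrt{51}$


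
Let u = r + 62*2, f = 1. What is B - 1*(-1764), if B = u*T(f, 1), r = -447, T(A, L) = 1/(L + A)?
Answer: 3205/2 ≈ 1602.5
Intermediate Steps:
T(A, L) = 1/(A + L)
u = -323 (u = -447 + 62*2 = -447 + 124 = -323)
B = -323/2 (B = -323/(1 + 1) = -323/2 ≈ -161.50)
B - 1*(-1764) = -323/2 - 1*(-1764) = -323/2 + 1764 = 3205/2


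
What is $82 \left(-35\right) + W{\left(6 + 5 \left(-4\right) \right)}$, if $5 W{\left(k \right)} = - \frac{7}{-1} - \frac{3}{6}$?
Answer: $- \frac{28687}{10} \approx -2868.7$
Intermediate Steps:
$W{\left(k \right)} = \frac{13}{10}$ ($W{\left(k \right)} = \frac{- \frac{7}{-1} - \frac{3}{6}}{5} = \frac{\left(-7\right) \left(-1\right) - \frac{1}{2}}{5} = \frac{7 - \frac{1}{2}}{5} = \frac{1}{5} \cdot \frac{13}{2} = \frac{13}{10}$)
$82 \left(-35\right) + W{\left(6 + 5 \left(-4\right) \right)} = 82 \left(-35\right) + \frac{13}{10} = -2870 + \frac{13}{10} = - \frac{28687}{10}$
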